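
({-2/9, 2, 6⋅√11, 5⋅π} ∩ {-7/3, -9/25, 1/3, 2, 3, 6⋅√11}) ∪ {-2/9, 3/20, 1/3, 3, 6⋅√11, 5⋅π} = {-2/9, 3/20, 1/3, 2, 3, 6⋅√11, 5⋅π}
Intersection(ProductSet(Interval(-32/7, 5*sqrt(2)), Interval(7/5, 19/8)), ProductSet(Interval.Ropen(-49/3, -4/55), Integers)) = ProductSet(Interval.Ropen(-32/7, -4/55), Range(2, 3, 1))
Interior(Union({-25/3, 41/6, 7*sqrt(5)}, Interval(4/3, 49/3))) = Interval.open(4/3, 49/3)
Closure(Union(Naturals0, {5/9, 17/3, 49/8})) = Union({5/9, 17/3, 49/8}, Naturals0)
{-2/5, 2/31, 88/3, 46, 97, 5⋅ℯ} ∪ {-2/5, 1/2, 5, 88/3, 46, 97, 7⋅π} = {-2/5, 2/31, 1/2, 5, 88/3, 46, 97, 5⋅ℯ, 7⋅π}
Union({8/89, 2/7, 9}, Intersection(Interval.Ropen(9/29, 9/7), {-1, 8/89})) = {8/89, 2/7, 9}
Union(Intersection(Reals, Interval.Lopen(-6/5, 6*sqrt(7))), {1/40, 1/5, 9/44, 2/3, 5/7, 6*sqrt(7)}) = Interval.Lopen(-6/5, 6*sqrt(7))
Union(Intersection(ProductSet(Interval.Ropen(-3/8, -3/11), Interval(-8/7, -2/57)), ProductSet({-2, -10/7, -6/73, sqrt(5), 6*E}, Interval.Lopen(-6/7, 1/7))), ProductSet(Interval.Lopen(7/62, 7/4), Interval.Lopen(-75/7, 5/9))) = ProductSet(Interval.Lopen(7/62, 7/4), Interval.Lopen(-75/7, 5/9))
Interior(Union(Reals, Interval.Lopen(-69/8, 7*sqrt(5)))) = Interval(-oo, oo)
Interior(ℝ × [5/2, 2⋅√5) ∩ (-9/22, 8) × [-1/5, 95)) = (-9/22, 8) × (5/2, 2⋅√5)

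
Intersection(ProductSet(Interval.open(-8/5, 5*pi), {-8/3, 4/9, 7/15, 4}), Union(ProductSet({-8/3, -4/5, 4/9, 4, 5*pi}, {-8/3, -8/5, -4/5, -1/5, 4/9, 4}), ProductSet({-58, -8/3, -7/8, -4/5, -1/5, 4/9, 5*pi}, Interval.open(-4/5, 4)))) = Union(ProductSet({-4/5, 4/9, 4}, {-8/3, 4/9, 4}), ProductSet({-7/8, -4/5, -1/5, 4/9}, {4/9, 7/15}))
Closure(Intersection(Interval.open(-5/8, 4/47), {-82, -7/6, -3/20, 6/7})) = {-3/20}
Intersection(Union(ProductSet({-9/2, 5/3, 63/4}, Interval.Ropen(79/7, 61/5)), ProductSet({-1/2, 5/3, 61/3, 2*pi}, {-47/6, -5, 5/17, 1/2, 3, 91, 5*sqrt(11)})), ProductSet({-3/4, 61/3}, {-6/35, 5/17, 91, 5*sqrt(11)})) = ProductSet({61/3}, {5/17, 91, 5*sqrt(11)})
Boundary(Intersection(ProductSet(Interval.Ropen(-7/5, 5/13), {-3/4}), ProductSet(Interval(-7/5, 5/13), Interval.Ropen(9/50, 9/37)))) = EmptySet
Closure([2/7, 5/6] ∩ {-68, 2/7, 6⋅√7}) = {2/7}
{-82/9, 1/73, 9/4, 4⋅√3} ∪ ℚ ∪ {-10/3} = ℚ ∪ {4⋅√3}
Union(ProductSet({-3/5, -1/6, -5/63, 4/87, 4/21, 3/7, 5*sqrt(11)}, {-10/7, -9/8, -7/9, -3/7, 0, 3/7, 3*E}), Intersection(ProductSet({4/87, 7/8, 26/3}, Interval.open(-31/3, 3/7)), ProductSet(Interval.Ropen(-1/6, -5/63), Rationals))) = ProductSet({-3/5, -1/6, -5/63, 4/87, 4/21, 3/7, 5*sqrt(11)}, {-10/7, -9/8, -7/9, -3/7, 0, 3/7, 3*E})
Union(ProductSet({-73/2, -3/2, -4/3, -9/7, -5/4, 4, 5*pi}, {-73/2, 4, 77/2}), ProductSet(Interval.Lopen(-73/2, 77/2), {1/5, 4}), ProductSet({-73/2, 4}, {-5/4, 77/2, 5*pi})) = Union(ProductSet({-73/2, 4}, {-5/4, 77/2, 5*pi}), ProductSet({-73/2, -3/2, -4/3, -9/7, -5/4, 4, 5*pi}, {-73/2, 4, 77/2}), ProductSet(Interval.Lopen(-73/2, 77/2), {1/5, 4}))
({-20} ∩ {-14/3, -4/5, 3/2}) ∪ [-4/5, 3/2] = [-4/5, 3/2]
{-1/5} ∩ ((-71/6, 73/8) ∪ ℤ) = {-1/5}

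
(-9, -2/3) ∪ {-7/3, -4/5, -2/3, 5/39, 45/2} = (-9, -2/3] ∪ {5/39, 45/2}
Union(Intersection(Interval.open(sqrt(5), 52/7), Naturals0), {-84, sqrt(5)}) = Union({-84, sqrt(5)}, Range(3, 8, 1))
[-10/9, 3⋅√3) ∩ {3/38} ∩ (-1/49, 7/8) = {3/38}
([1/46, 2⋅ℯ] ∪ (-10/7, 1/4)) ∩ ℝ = (-10/7, 2⋅ℯ]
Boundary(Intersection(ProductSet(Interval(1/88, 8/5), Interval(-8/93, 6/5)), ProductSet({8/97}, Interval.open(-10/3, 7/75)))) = ProductSet({8/97}, Interval(-8/93, 7/75))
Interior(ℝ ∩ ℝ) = ℝ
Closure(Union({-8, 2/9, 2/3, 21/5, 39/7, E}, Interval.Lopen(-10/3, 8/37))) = Union({-8, 2/9, 2/3, 21/5, 39/7, E}, Interval(-10/3, 8/37))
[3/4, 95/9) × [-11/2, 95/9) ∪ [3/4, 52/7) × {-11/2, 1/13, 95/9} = ([3/4, 52/7) × {-11/2, 1/13, 95/9}) ∪ ([3/4, 95/9) × [-11/2, 95/9))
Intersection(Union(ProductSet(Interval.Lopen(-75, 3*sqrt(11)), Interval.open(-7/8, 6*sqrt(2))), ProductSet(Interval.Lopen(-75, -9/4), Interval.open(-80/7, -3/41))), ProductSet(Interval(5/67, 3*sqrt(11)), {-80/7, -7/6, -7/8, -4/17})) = ProductSet(Interval(5/67, 3*sqrt(11)), {-4/17})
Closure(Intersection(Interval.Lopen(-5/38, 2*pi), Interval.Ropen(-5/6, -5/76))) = Interval(-5/38, -5/76)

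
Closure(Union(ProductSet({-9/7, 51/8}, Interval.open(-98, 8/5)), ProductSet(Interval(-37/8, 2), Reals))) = Union(ProductSet({51/8}, Interval(-98, 8/5)), ProductSet({-9/7, 51/8}, Interval.open(-98, 8/5)), ProductSet(Interval(-37/8, 2), Reals))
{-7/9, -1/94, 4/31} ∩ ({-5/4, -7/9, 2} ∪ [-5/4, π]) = {-7/9, -1/94, 4/31}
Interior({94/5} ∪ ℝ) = ℝ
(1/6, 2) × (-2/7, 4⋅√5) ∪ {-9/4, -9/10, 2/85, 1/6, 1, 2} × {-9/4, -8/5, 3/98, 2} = ({-9/4, -9/10, 2/85, 1/6, 1, 2} × {-9/4, -8/5, 3/98, 2}) ∪ ((1/6, 2) × (-2/7, 4⋅√5))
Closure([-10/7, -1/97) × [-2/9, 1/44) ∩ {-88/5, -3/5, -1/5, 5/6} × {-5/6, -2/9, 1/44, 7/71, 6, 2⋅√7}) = {-3/5, -1/5} × {-2/9}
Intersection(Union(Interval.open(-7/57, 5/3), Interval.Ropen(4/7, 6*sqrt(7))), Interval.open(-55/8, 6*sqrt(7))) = Interval.open(-7/57, 6*sqrt(7))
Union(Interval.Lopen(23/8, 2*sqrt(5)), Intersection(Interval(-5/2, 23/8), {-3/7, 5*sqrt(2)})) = Union({-3/7}, Interval.Lopen(23/8, 2*sqrt(5)))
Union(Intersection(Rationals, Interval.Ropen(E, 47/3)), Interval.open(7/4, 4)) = Union(Intersection(Interval.Ropen(E, 47/3), Rationals), Interval.Lopen(7/4, 4))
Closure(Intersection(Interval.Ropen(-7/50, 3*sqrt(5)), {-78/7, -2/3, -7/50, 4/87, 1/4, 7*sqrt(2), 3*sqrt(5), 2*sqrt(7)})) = {-7/50, 4/87, 1/4, 2*sqrt(7)}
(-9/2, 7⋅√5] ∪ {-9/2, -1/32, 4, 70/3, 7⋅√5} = [-9/2, 7⋅√5] ∪ {70/3}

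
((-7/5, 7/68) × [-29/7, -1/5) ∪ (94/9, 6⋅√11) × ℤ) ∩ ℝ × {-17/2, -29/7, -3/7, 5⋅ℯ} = (-7/5, 7/68) × {-29/7, -3/7}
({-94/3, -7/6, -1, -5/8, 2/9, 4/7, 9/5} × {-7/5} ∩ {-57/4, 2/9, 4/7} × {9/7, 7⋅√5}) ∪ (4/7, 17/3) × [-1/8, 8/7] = (4/7, 17/3) × [-1/8, 8/7]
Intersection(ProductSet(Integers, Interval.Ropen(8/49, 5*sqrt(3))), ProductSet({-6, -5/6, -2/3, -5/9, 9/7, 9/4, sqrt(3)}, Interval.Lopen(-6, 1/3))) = ProductSet({-6}, Interval(8/49, 1/3))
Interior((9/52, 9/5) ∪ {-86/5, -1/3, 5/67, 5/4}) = (9/52, 9/5)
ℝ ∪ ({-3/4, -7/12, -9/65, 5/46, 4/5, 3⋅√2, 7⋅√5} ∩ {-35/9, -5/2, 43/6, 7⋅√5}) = ℝ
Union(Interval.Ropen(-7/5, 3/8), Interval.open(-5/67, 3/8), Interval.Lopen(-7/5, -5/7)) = Interval.Ropen(-7/5, 3/8)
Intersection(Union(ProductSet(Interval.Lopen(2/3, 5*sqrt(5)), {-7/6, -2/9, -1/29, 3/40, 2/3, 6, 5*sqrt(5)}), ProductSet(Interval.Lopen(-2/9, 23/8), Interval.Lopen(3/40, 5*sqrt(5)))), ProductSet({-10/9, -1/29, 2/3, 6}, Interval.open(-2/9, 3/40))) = ProductSet({6}, {-1/29})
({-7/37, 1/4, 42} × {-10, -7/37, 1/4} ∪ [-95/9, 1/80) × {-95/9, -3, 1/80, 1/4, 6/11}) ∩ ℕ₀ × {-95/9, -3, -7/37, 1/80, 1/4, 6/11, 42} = ({42} × {-7/37, 1/4}) ∪ ({0} × {-95/9, -3, 1/80, 1/4, 6/11})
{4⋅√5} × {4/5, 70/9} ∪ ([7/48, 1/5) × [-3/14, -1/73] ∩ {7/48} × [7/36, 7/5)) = {4⋅√5} × {4/5, 70/9}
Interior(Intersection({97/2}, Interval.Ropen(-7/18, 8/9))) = EmptySet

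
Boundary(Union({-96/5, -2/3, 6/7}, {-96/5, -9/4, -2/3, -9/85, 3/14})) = {-96/5, -9/4, -2/3, -9/85, 3/14, 6/7}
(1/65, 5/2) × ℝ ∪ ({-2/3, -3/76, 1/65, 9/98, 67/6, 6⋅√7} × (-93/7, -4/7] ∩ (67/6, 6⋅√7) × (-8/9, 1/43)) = (1/65, 5/2) × ℝ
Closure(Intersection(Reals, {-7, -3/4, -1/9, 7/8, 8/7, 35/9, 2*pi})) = {-7, -3/4, -1/9, 7/8, 8/7, 35/9, 2*pi}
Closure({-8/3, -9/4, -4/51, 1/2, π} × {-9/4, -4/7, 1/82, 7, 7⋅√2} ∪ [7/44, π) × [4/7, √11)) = ({7/44, π} × [4/7, √11]) ∪ ([7/44, π] × {4/7, √11}) ∪ ([7/44, π) × [4/7, √11)) ∪ ({-8/3, -9/4, -4/51, 1/2, π} × {-9/4, -4/7, 1/82, 7, 7⋅√2})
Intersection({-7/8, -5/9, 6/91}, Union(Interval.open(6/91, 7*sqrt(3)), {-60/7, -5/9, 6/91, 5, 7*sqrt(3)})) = {-5/9, 6/91}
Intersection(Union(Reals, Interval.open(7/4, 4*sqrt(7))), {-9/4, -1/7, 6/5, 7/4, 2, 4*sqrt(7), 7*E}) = {-9/4, -1/7, 6/5, 7/4, 2, 4*sqrt(7), 7*E}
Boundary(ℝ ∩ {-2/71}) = {-2/71}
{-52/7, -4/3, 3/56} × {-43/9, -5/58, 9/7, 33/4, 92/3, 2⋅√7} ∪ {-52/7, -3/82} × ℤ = ({-52/7, -3/82} × ℤ) ∪ ({-52/7, -4/3, 3/56} × {-43/9, -5/58, 9/7, 33/4, 92/3, 2⋅√7})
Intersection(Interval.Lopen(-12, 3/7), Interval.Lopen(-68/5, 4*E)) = Interval.Lopen(-12, 3/7)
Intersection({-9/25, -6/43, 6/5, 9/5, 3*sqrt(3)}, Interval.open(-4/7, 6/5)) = {-9/25, -6/43}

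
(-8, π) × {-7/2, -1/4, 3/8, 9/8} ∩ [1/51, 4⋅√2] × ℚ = [1/51, π) × {-7/2, -1/4, 3/8, 9/8}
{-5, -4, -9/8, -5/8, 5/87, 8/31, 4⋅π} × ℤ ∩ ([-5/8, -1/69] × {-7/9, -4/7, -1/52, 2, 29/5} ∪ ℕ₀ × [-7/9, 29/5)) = {-5/8} × {2}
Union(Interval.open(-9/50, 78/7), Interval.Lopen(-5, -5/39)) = Interval.open(-5, 78/7)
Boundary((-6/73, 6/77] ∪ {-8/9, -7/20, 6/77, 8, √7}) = {-8/9, -7/20, -6/73, 6/77, 8, √7}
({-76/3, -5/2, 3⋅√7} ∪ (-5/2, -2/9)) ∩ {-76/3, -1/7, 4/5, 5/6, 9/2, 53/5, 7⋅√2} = {-76/3}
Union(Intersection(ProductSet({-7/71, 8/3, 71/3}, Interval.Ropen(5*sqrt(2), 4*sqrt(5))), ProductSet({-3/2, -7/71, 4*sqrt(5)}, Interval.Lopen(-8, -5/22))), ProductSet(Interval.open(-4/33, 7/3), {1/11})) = ProductSet(Interval.open(-4/33, 7/3), {1/11})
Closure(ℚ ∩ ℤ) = ℤ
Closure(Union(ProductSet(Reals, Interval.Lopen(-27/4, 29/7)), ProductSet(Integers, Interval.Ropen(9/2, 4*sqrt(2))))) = Union(ProductSet(Integers, Interval(9/2, 4*sqrt(2))), ProductSet(Reals, Interval(-27/4, 29/7)))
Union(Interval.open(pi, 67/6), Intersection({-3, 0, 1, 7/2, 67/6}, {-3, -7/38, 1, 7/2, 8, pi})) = Union({-3, 1}, Interval.open(pi, 67/6))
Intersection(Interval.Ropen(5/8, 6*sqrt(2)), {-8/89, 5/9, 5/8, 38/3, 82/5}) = {5/8}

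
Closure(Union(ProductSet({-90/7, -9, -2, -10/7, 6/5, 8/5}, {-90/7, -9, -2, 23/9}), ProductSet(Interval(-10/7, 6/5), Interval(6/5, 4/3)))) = Union(ProductSet({-90/7, -9, -2, -10/7, 6/5, 8/5}, {-90/7, -9, -2, 23/9}), ProductSet(Interval(-10/7, 6/5), Interval(6/5, 4/3)))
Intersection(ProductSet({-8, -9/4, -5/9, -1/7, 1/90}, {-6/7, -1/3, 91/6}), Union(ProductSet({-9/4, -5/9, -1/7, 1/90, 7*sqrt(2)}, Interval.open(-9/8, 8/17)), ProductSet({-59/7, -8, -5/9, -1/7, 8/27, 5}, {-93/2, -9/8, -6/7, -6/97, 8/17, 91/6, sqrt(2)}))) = Union(ProductSet({-8, -5/9, -1/7}, {-6/7, 91/6}), ProductSet({-9/4, -5/9, -1/7, 1/90}, {-6/7, -1/3}))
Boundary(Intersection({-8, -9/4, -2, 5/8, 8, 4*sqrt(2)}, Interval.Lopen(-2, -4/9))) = EmptySet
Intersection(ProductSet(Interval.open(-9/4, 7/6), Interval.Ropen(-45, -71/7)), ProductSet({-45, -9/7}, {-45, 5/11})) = ProductSet({-9/7}, {-45})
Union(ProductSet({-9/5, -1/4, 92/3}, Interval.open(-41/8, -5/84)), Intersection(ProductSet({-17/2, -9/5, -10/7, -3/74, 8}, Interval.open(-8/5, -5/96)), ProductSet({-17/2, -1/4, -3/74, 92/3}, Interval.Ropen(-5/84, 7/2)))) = Union(ProductSet({-17/2, -3/74}, Interval.Ropen(-5/84, -5/96)), ProductSet({-9/5, -1/4, 92/3}, Interval.open(-41/8, -5/84)))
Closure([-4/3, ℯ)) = [-4/3, ℯ]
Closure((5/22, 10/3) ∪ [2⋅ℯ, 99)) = [5/22, 10/3] ∪ [2⋅ℯ, 99]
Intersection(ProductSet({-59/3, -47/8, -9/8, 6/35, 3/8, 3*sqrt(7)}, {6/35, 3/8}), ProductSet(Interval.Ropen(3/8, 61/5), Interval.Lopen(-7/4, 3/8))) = ProductSet({3/8, 3*sqrt(7)}, {6/35, 3/8})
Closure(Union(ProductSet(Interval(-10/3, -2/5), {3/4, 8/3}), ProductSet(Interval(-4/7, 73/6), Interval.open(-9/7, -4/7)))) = Union(ProductSet(Interval(-10/3, -2/5), {3/4, 8/3}), ProductSet(Interval(-4/7, 73/6), Interval(-9/7, -4/7)))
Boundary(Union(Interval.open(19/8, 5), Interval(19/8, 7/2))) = {19/8, 5}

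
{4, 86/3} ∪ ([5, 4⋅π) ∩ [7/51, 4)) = {4, 86/3}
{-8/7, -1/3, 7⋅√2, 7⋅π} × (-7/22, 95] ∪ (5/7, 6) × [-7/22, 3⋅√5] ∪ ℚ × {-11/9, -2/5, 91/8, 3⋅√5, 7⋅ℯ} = (ℚ × {-11/9, -2/5, 91/8, 3⋅√5, 7⋅ℯ}) ∪ ((5/7, 6) × [-7/22, 3⋅√5]) ∪ ({-8/7, -1/3, 7⋅√2, 7⋅π} × (-7/22, 95])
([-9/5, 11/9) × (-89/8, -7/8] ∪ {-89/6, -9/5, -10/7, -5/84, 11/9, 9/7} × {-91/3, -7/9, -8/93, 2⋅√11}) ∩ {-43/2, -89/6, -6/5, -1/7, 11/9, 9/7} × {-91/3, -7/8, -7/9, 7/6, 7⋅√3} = ({-6/5, -1/7} × {-7/8}) ∪ ({-89/6, 11/9, 9/7} × {-91/3, -7/9})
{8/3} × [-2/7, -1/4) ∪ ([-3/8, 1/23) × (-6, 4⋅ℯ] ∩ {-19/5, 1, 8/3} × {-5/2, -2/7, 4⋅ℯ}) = {8/3} × [-2/7, -1/4)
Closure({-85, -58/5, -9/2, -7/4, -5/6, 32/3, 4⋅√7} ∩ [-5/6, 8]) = {-5/6}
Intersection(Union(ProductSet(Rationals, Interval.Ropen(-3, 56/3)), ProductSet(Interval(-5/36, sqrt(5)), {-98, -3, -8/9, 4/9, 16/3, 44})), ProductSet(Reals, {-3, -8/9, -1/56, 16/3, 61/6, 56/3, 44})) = Union(ProductSet(Interval(-5/36, sqrt(5)), {-3, -8/9, 16/3, 44}), ProductSet(Rationals, {-3, -8/9, -1/56, 16/3, 61/6}))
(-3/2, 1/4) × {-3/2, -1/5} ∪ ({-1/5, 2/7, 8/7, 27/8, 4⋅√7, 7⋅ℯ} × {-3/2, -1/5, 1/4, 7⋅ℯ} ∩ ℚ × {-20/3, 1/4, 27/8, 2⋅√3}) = ({-1/5, 2/7, 8/7, 27/8} × {1/4}) ∪ ((-3/2, 1/4) × {-3/2, -1/5})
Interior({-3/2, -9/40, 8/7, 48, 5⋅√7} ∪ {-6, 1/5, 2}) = ∅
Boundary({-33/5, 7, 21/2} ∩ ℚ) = {-33/5, 7, 21/2}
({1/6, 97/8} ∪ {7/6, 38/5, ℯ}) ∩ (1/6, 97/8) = {7/6, 38/5, ℯ}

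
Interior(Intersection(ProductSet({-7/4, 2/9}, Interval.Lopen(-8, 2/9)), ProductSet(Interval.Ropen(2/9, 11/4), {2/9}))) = EmptySet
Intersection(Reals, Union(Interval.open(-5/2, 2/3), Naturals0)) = Union(Interval.open(-5/2, 2/3), Naturals0)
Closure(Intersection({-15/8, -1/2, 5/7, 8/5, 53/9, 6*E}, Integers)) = EmptySet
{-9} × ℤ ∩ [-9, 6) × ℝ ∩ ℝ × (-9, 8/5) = {-9} × {-8, -7, …, 1}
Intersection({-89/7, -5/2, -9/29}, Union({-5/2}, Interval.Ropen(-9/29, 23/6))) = {-5/2, -9/29}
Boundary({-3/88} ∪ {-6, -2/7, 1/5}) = {-6, -2/7, -3/88, 1/5}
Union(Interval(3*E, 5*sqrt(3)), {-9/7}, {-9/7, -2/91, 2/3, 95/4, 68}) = Union({-9/7, -2/91, 2/3, 95/4, 68}, Interval(3*E, 5*sqrt(3)))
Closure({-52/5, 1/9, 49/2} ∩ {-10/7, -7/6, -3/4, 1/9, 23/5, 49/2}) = {1/9, 49/2}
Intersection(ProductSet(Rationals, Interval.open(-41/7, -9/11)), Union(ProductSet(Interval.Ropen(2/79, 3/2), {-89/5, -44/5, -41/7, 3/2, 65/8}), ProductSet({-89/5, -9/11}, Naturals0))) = EmptySet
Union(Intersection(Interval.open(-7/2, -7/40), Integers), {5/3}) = Union({5/3}, Range(-3, 0, 1))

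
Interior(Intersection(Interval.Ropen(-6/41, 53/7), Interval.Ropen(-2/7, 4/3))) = Interval.open(-6/41, 4/3)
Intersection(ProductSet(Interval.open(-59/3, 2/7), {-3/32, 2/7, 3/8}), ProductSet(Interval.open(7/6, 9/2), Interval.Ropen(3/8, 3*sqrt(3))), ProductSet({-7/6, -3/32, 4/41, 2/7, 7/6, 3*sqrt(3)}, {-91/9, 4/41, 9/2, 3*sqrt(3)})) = EmptySet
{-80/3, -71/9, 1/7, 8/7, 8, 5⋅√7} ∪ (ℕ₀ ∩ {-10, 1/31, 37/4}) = {-80/3, -71/9, 1/7, 8/7, 8, 5⋅√7}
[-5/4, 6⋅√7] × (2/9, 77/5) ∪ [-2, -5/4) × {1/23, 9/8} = ([-2, -5/4) × {1/23, 9/8}) ∪ ([-5/4, 6⋅√7] × (2/9, 77/5))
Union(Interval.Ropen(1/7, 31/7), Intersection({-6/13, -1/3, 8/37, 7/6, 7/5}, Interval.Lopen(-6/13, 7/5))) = Union({-1/3}, Interval.Ropen(1/7, 31/7))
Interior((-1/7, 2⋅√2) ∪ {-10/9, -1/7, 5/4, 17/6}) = (-1/7, 2⋅√2)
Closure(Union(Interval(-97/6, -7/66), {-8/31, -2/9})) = Interval(-97/6, -7/66)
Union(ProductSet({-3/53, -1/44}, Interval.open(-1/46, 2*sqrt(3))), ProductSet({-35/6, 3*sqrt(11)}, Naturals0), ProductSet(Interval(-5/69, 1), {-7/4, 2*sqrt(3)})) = Union(ProductSet({-35/6, 3*sqrt(11)}, Naturals0), ProductSet({-3/53, -1/44}, Interval.open(-1/46, 2*sqrt(3))), ProductSet(Interval(-5/69, 1), {-7/4, 2*sqrt(3)}))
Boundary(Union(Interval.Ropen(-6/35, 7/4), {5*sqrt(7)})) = {-6/35, 7/4, 5*sqrt(7)}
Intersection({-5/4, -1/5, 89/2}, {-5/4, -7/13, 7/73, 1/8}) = {-5/4}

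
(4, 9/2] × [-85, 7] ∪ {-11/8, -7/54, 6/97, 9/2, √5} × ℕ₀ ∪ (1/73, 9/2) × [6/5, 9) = ({-11/8, -7/54, 6/97, 9/2, √5} × ℕ₀) ∪ ((1/73, 9/2) × [6/5, 9)) ∪ ((4, 9/2] × [-85, 7])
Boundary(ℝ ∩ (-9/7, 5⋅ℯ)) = {-9/7, 5⋅ℯ}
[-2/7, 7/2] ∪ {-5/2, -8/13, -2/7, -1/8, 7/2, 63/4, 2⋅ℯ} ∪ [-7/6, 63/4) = {-5/2} ∪ [-7/6, 63/4]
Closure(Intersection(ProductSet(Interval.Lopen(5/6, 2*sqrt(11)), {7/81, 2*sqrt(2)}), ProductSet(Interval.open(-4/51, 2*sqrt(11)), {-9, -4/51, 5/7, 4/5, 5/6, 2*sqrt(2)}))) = ProductSet(Interval(5/6, 2*sqrt(11)), {2*sqrt(2)})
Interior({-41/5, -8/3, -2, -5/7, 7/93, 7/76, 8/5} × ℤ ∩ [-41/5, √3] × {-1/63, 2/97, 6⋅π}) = ∅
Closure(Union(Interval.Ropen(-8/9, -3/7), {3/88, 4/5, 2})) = Union({3/88, 4/5, 2}, Interval(-8/9, -3/7))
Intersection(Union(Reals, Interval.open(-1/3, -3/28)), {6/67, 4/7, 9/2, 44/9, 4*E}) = {6/67, 4/7, 9/2, 44/9, 4*E}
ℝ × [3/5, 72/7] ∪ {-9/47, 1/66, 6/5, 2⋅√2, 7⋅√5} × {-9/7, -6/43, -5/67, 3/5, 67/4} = (ℝ × [3/5, 72/7]) ∪ ({-9/47, 1/66, 6/5, 2⋅√2, 7⋅√5} × {-9/7, -6/43, -5/67, 3/5, 67/4})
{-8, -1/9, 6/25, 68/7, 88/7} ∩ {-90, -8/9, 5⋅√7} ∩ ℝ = ∅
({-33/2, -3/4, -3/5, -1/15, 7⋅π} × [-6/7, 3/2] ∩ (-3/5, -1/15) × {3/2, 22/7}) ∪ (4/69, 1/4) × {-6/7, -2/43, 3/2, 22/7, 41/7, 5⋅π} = (4/69, 1/4) × {-6/7, -2/43, 3/2, 22/7, 41/7, 5⋅π}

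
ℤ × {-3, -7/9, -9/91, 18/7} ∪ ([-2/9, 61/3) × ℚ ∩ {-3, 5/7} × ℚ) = ({5/7} × ℚ) ∪ (ℤ × {-3, -7/9, -9/91, 18/7})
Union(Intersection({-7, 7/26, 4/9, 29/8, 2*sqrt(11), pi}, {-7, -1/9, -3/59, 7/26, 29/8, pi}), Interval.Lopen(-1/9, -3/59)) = Union({-7, 7/26, 29/8, pi}, Interval.Lopen(-1/9, -3/59))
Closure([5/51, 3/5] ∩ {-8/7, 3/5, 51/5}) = {3/5}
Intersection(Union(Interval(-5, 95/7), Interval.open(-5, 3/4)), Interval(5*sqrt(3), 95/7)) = Interval(5*sqrt(3), 95/7)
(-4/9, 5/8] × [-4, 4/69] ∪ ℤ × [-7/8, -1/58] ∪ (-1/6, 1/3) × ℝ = (ℤ × [-7/8, -1/58]) ∪ ((-1/6, 1/3) × ℝ) ∪ ((-4/9, 5/8] × [-4, 4/69])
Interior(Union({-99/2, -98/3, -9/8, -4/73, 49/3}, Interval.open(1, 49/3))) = Interval.open(1, 49/3)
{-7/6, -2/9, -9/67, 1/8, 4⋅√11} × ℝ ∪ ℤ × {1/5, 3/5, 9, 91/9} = (ℤ × {1/5, 3/5, 9, 91/9}) ∪ ({-7/6, -2/9, -9/67, 1/8, 4⋅√11} × ℝ)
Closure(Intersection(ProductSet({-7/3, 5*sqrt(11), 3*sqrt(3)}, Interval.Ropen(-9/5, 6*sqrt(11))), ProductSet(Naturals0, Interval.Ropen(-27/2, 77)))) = EmptySet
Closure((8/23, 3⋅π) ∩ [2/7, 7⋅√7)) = [8/23, 3⋅π]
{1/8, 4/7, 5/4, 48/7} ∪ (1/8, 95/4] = [1/8, 95/4]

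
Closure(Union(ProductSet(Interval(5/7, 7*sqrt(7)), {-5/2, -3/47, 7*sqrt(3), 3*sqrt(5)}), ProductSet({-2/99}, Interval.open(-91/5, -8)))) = Union(ProductSet({-2/99}, Interval(-91/5, -8)), ProductSet(Interval(5/7, 7*sqrt(7)), {-5/2, -3/47, 7*sqrt(3), 3*sqrt(5)}))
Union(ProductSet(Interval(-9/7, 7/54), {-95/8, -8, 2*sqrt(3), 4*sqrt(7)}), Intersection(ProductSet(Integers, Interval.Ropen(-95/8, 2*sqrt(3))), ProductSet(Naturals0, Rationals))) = Union(ProductSet(Interval(-9/7, 7/54), {-95/8, -8, 2*sqrt(3), 4*sqrt(7)}), ProductSet(Naturals0, Intersection(Interval.Ropen(-95/8, 2*sqrt(3)), Rationals)))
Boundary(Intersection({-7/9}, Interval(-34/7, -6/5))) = EmptySet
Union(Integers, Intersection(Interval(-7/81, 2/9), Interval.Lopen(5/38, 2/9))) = Union(Integers, Interval.Lopen(5/38, 2/9))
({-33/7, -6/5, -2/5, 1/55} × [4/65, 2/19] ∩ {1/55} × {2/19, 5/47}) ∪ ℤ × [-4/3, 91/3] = ({1/55} × {2/19}) ∪ (ℤ × [-4/3, 91/3])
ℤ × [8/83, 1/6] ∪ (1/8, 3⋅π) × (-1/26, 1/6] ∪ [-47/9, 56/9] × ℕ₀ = (ℤ × [8/83, 1/6]) ∪ ([-47/9, 56/9] × ℕ₀) ∪ ((1/8, 3⋅π) × (-1/26, 1/6])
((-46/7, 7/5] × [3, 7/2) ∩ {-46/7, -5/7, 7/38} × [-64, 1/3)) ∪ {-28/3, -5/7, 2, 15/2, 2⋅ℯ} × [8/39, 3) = {-28/3, -5/7, 2, 15/2, 2⋅ℯ} × [8/39, 3)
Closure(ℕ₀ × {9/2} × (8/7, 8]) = ℕ₀ × {9/2} × [8/7, 8]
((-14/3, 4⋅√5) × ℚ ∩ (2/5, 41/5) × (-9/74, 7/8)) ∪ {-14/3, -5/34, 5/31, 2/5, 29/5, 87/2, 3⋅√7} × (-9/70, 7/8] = ((2/5, 41/5) × (ℚ ∩ (-9/74, 7/8))) ∪ ({-14/3, -5/34, 5/31, 2/5, 29/5, 87/2, 3⋅√7} × (-9/70, 7/8])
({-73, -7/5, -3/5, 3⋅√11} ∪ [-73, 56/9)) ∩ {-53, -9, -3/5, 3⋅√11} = {-53, -9, -3/5, 3⋅√11}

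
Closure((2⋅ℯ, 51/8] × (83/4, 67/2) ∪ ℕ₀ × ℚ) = ((ℕ₀ \ (2⋅ℯ, 51/8)) × ℝ) ∪ ({51/8, 2⋅ℯ} × [83/4, 67/2]) ∪ ([2⋅ℯ, 51/8] × {83/4, 67/2}) ∪ ((2⋅ℯ, 51/8] × (83/4, 67/2)) ∪ (ℕ₀ × (ℚ ∪ (-∞, 83/4] ∪ [67/2, ∞)))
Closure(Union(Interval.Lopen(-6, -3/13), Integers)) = Union(Integers, Interval(-6, -3/13))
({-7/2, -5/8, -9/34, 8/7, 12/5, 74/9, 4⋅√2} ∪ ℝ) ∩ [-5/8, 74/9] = [-5/8, 74/9]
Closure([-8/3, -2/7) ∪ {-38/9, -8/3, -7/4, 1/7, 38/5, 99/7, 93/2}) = {-38/9, 1/7, 38/5, 99/7, 93/2} ∪ [-8/3, -2/7]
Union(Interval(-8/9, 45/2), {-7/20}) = Interval(-8/9, 45/2)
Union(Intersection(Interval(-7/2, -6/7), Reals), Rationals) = Union(Interval(-7/2, -6/7), Rationals)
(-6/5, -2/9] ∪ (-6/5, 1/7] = (-6/5, 1/7]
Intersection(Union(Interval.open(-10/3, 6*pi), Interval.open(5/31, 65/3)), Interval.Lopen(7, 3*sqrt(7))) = Interval.Lopen(7, 3*sqrt(7))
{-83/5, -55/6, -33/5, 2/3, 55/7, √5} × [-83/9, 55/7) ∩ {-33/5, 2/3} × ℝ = {-33/5, 2/3} × [-83/9, 55/7)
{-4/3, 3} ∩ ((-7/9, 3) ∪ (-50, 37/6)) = {-4/3, 3}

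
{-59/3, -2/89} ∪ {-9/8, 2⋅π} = {-59/3, -9/8, -2/89, 2⋅π}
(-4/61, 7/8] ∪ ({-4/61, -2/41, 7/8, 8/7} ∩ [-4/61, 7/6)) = [-4/61, 7/8] ∪ {8/7}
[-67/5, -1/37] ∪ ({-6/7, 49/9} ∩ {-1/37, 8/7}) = [-67/5, -1/37]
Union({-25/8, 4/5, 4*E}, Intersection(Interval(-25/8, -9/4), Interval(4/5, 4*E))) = {-25/8, 4/5, 4*E}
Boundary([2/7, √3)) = {2/7, √3}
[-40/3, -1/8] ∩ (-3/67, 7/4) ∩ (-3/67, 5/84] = ∅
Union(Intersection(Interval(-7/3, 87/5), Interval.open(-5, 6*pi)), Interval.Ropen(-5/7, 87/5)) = Interval(-7/3, 87/5)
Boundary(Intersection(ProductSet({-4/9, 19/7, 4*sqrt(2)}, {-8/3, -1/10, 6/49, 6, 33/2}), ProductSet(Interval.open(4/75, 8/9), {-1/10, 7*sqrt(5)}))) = EmptySet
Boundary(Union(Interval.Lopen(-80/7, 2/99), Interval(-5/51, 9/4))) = {-80/7, 9/4}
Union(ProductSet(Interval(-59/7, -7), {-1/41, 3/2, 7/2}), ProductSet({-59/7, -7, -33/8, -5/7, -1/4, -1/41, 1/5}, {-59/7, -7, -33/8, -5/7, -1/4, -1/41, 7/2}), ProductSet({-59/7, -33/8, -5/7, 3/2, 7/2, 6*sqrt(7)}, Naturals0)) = Union(ProductSet({-59/7, -33/8, -5/7, 3/2, 7/2, 6*sqrt(7)}, Naturals0), ProductSet({-59/7, -7, -33/8, -5/7, -1/4, -1/41, 1/5}, {-59/7, -7, -33/8, -5/7, -1/4, -1/41, 7/2}), ProductSet(Interval(-59/7, -7), {-1/41, 3/2, 7/2}))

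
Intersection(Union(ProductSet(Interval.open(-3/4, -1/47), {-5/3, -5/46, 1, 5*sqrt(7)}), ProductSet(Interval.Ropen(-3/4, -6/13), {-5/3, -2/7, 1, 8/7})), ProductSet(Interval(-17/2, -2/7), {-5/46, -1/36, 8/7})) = Union(ProductSet(Interval.Ropen(-3/4, -6/13), {8/7}), ProductSet(Interval.Lopen(-3/4, -2/7), {-5/46}))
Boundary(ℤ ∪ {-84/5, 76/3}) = ℤ ∪ {-84/5, 76/3}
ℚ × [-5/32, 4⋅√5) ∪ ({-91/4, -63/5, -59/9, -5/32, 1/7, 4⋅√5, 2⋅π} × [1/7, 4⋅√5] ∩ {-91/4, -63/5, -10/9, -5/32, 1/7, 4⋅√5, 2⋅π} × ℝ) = (ℚ × [-5/32, 4⋅√5)) ∪ ({-91/4, -63/5, -5/32, 1/7, 4⋅√5, 2⋅π} × [1/7, 4⋅√5])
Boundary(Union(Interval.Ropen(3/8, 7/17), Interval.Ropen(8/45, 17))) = {8/45, 17}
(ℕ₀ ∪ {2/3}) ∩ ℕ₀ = ℕ₀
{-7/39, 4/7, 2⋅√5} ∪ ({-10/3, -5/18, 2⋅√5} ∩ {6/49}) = {-7/39, 4/7, 2⋅√5}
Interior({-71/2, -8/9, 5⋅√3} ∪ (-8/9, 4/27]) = (-8/9, 4/27)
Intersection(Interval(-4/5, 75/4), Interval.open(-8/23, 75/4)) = Interval.open(-8/23, 75/4)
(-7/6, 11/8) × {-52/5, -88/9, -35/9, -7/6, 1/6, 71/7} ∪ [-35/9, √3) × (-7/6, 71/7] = ([-35/9, √3) × (-7/6, 71/7]) ∪ ((-7/6, 11/8) × {-52/5, -88/9, -35/9, -7/6, 1/6, 71/7})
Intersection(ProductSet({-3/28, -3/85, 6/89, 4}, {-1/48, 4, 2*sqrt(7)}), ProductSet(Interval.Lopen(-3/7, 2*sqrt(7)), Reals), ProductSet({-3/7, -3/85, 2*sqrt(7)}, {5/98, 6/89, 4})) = ProductSet({-3/85}, {4})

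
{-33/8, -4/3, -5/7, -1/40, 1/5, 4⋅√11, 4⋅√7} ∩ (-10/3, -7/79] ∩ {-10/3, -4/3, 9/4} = {-4/3}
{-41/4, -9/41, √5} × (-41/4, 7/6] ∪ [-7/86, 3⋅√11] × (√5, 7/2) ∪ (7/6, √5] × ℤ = ((7/6, √5] × ℤ) ∪ ({-41/4, -9/41, √5} × (-41/4, 7/6]) ∪ ([-7/86, 3⋅√11] × (√5, 7/2))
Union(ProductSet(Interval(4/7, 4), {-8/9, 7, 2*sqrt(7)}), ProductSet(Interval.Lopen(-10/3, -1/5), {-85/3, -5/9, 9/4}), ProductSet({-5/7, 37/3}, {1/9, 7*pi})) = Union(ProductSet({-5/7, 37/3}, {1/9, 7*pi}), ProductSet(Interval.Lopen(-10/3, -1/5), {-85/3, -5/9, 9/4}), ProductSet(Interval(4/7, 4), {-8/9, 7, 2*sqrt(7)}))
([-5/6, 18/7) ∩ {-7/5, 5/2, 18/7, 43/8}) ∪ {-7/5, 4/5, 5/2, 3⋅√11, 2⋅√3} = {-7/5, 4/5, 5/2, 3⋅√11, 2⋅√3}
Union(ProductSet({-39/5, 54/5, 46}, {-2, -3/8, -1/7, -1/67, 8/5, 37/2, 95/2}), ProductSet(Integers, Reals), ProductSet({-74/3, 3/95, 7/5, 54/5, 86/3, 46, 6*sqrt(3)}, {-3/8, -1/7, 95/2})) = Union(ProductSet({-39/5, 54/5, 46}, {-2, -3/8, -1/7, -1/67, 8/5, 37/2, 95/2}), ProductSet({-74/3, 3/95, 7/5, 54/5, 86/3, 46, 6*sqrt(3)}, {-3/8, -1/7, 95/2}), ProductSet(Integers, Reals))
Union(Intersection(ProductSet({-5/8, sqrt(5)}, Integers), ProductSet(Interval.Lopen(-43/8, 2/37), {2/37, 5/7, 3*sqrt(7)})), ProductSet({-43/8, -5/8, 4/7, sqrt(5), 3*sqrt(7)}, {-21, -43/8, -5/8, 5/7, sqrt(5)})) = ProductSet({-43/8, -5/8, 4/7, sqrt(5), 3*sqrt(7)}, {-21, -43/8, -5/8, 5/7, sqrt(5)})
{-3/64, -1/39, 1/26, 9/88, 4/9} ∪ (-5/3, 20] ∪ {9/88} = (-5/3, 20]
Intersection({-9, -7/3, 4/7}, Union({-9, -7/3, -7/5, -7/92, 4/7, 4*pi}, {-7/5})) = {-9, -7/3, 4/7}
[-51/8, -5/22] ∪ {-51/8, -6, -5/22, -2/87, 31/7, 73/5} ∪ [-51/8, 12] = [-51/8, 12] ∪ {73/5}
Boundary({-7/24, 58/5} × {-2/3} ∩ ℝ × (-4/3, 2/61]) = {-7/24, 58/5} × {-2/3}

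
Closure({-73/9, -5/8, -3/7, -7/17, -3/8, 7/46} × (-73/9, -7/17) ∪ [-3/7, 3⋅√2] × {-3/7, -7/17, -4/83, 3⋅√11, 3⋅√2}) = ({-73/9, -5/8, -3/7, -7/17, -3/8, 7/46} × [-73/9, -7/17]) ∪ ([-3/7, 3⋅√2] × {-3/7, -7/17, -4/83, 3⋅√11, 3⋅√2})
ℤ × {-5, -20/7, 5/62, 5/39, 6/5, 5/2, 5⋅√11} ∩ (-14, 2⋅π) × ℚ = {-13, -12, …, 6} × {-5, -20/7, 5/62, 5/39, 6/5, 5/2}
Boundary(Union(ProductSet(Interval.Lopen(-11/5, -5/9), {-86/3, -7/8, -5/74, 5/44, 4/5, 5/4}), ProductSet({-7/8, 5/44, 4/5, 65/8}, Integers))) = Union(ProductSet({-7/8, 5/44, 4/5, 65/8}, Integers), ProductSet(Interval(-11/5, -5/9), {-86/3, -7/8, -5/74, 5/44, 4/5, 5/4}))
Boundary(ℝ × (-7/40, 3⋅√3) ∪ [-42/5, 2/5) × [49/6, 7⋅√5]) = (ℝ × {-7/40, 3⋅√3}) ∪ ({-42/5, 2/5} × [49/6, 7⋅√5]) ∪ ([-42/5, 2/5] × {49/6, 7⋅√5})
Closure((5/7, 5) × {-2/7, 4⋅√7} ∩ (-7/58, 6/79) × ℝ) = ∅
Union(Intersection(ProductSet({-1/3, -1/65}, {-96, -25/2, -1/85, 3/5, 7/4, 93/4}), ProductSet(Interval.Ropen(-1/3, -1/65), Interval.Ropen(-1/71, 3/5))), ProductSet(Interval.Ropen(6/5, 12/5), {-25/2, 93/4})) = Union(ProductSet({-1/3}, {-1/85}), ProductSet(Interval.Ropen(6/5, 12/5), {-25/2, 93/4}))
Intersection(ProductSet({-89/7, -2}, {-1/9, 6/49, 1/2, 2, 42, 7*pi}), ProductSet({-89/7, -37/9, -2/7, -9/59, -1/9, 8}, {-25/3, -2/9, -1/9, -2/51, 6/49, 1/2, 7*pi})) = ProductSet({-89/7}, {-1/9, 6/49, 1/2, 7*pi})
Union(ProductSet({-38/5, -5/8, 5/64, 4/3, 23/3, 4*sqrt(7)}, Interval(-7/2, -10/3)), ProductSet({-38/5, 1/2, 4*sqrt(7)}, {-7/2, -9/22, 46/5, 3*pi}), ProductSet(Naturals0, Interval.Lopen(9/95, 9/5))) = Union(ProductSet({-38/5, 1/2, 4*sqrt(7)}, {-7/2, -9/22, 46/5, 3*pi}), ProductSet({-38/5, -5/8, 5/64, 4/3, 23/3, 4*sqrt(7)}, Interval(-7/2, -10/3)), ProductSet(Naturals0, Interval.Lopen(9/95, 9/5)))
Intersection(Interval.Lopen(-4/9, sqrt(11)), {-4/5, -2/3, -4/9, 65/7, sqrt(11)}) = {sqrt(11)}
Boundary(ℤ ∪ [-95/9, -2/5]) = {-95/9, -2/5} ∪ (ℤ \ (-95/9, -2/5))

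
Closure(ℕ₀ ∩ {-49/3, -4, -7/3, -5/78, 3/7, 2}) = {2}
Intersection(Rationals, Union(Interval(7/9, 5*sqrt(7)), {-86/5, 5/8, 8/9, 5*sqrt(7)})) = Union({-86/5, 5/8}, Intersection(Interval(7/9, 5*sqrt(7)), Rationals))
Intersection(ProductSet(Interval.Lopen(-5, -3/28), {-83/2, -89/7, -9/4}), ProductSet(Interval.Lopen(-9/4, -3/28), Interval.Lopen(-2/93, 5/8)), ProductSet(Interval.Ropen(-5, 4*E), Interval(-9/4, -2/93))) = EmptySet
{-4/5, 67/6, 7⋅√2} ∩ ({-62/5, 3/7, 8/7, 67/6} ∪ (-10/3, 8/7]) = {-4/5, 67/6}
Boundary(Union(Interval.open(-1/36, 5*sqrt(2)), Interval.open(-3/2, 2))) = {-3/2, 5*sqrt(2)}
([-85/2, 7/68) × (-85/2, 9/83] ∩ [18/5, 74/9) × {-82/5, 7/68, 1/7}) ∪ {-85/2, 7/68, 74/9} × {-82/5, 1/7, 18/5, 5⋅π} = {-85/2, 7/68, 74/9} × {-82/5, 1/7, 18/5, 5⋅π}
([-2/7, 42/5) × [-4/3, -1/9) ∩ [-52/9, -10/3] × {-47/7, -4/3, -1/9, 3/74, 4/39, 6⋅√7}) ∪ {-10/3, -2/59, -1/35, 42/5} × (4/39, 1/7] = {-10/3, -2/59, -1/35, 42/5} × (4/39, 1/7]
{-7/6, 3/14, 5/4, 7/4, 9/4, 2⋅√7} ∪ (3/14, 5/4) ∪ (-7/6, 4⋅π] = [-7/6, 4⋅π]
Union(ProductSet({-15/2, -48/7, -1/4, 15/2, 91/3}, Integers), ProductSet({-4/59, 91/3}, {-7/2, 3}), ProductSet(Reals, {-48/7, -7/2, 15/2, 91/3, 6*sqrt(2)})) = Union(ProductSet({-4/59, 91/3}, {-7/2, 3}), ProductSet({-15/2, -48/7, -1/4, 15/2, 91/3}, Integers), ProductSet(Reals, {-48/7, -7/2, 15/2, 91/3, 6*sqrt(2)}))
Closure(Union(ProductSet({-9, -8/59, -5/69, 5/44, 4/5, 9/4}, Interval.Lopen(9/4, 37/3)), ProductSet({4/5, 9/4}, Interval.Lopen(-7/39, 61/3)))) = Union(ProductSet({4/5, 9/4}, Interval(-7/39, 61/3)), ProductSet({-9, -8/59, -5/69, 5/44, 4/5, 9/4}, Interval(9/4, 37/3)))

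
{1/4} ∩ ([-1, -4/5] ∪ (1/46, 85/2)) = {1/4}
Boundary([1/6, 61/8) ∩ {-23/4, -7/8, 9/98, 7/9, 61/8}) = {7/9}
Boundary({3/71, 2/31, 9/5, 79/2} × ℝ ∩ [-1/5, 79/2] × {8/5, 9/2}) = {3/71, 2/31, 9/5, 79/2} × {8/5, 9/2}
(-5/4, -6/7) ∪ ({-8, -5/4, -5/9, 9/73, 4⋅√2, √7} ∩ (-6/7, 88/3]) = (-5/4, -6/7) ∪ {-5/9, 9/73, 4⋅√2, √7}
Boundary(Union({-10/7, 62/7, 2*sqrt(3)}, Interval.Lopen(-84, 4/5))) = {-84, 4/5, 62/7, 2*sqrt(3)}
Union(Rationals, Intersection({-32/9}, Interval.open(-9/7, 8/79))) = Rationals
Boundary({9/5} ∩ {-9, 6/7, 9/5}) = {9/5}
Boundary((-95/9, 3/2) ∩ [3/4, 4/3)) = {3/4, 4/3}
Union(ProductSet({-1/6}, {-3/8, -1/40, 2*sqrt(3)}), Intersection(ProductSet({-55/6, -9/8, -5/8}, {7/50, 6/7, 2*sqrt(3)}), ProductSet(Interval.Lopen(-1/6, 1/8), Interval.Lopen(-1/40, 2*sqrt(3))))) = ProductSet({-1/6}, {-3/8, -1/40, 2*sqrt(3)})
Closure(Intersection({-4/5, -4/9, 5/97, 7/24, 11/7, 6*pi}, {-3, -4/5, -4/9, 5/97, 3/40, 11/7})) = {-4/5, -4/9, 5/97, 11/7}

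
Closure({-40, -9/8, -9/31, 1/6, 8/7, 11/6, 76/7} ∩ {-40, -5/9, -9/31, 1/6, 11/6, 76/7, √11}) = {-40, -9/31, 1/6, 11/6, 76/7}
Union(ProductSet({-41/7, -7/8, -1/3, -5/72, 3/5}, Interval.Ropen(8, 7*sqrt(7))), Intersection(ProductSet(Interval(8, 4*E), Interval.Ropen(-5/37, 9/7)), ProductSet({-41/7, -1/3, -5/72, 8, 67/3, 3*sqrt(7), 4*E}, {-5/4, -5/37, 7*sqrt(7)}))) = Union(ProductSet({8, 4*E}, {-5/37}), ProductSet({-41/7, -7/8, -1/3, -5/72, 3/5}, Interval.Ropen(8, 7*sqrt(7))))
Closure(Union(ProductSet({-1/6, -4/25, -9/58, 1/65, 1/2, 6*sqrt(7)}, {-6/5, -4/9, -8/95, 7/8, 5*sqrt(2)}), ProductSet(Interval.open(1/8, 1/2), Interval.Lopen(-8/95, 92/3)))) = Union(ProductSet({1/8, 1/2}, Interval(-8/95, 92/3)), ProductSet({-1/6, -4/25, -9/58, 1/65, 1/2, 6*sqrt(7)}, {-6/5, -4/9, -8/95, 7/8, 5*sqrt(2)}), ProductSet(Interval(1/8, 1/2), {-8/95, 92/3}), ProductSet(Interval.open(1/8, 1/2), Interval.Lopen(-8/95, 92/3)))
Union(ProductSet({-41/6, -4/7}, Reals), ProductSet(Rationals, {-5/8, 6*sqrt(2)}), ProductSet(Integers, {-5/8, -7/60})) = Union(ProductSet({-41/6, -4/7}, Reals), ProductSet(Integers, {-5/8, -7/60}), ProductSet(Rationals, {-5/8, 6*sqrt(2)}))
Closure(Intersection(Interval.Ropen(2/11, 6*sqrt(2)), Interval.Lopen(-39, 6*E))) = Interval(2/11, 6*sqrt(2))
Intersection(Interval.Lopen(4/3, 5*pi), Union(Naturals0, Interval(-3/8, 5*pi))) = Union(Interval.Lopen(4/3, 5*pi), Range(2, 16, 1))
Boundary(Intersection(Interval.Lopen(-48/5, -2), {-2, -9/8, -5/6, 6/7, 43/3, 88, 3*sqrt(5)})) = {-2}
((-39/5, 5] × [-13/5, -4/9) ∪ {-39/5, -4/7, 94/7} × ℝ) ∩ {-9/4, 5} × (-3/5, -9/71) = {-9/4, 5} × (-3/5, -4/9)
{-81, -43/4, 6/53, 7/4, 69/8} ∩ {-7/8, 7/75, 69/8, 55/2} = {69/8}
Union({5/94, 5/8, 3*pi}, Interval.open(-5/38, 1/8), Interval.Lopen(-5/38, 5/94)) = Union({5/8, 3*pi}, Interval.open(-5/38, 1/8))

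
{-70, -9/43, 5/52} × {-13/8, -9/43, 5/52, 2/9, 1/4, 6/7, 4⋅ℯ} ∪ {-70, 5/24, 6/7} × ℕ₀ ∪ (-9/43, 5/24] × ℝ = ({-70, 5/24, 6/7} × ℕ₀) ∪ ((-9/43, 5/24] × ℝ) ∪ ({-70, -9/43, 5/52} × {-13/8, -9/43, 5/52, 2/9, 1/4, 6/7, 4⋅ℯ})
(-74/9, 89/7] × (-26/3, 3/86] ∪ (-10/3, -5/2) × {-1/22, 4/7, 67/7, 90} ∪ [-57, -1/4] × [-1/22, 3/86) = ([-57, -1/4] × [-1/22, 3/86)) ∪ ((-74/9, 89/7] × (-26/3, 3/86]) ∪ ((-10/3, -5/2) × {-1/22, 4/7, 67/7, 90})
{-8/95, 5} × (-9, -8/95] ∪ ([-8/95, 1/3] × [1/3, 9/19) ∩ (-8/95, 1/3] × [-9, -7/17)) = {-8/95, 5} × (-9, -8/95]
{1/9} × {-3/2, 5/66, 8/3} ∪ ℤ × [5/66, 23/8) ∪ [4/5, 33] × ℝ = ({1/9} × {-3/2, 5/66, 8/3}) ∪ (ℤ × [5/66, 23/8)) ∪ ([4/5, 33] × ℝ)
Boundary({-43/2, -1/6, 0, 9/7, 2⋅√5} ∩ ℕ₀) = {0}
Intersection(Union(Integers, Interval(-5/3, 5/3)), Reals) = Union(Integers, Interval(-5/3, 5/3))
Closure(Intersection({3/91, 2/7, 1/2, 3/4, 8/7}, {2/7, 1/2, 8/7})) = {2/7, 1/2, 8/7}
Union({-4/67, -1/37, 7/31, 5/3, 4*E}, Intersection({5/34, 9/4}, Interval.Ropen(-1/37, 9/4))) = {-4/67, -1/37, 5/34, 7/31, 5/3, 4*E}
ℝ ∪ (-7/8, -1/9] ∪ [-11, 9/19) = (-∞, ∞)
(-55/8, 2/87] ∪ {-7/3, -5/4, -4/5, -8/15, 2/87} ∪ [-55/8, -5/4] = [-55/8, 2/87]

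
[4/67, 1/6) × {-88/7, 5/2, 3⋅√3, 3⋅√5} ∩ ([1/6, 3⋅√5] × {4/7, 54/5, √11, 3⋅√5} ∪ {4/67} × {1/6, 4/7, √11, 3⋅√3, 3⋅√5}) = {4/67} × {3⋅√3, 3⋅√5}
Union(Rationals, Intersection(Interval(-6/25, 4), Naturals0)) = Union(Range(0, 5, 1), Rationals)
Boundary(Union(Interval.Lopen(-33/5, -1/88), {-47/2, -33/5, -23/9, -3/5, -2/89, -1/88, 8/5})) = {-47/2, -33/5, -1/88, 8/5}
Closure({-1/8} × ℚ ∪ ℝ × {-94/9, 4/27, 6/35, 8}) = ({-1/8} × ℝ) ∪ (ℝ × {-94/9, 4/27, 6/35, 8})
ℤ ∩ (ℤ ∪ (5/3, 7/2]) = ℤ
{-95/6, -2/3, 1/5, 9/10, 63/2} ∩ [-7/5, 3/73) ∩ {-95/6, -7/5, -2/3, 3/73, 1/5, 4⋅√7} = {-2/3}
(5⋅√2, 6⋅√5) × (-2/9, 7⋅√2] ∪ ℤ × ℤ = (ℤ × ℤ) ∪ ((5⋅√2, 6⋅√5) × (-2/9, 7⋅√2])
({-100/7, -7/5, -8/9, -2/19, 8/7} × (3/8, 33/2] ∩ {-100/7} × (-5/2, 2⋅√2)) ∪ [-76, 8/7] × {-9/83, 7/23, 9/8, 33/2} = ([-76, 8/7] × {-9/83, 7/23, 9/8, 33/2}) ∪ ({-100/7} × (3/8, 2⋅√2))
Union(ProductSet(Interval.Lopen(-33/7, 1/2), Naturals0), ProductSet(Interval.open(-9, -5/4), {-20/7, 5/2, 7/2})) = Union(ProductSet(Interval.open(-9, -5/4), {-20/7, 5/2, 7/2}), ProductSet(Interval.Lopen(-33/7, 1/2), Naturals0))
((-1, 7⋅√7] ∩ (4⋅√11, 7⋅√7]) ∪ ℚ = ℚ ∪ (4⋅√11, 7⋅√7]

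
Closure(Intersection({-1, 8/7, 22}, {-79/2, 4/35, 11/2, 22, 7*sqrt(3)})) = {22}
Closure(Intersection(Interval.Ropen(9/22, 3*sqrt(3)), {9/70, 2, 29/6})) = {2, 29/6}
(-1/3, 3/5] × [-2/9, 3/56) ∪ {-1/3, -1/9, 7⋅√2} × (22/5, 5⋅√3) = ((-1/3, 3/5] × [-2/9, 3/56)) ∪ ({-1/3, -1/9, 7⋅√2} × (22/5, 5⋅√3))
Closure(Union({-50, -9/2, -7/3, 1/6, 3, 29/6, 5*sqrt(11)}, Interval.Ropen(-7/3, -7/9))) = Union({-50, -9/2, 1/6, 3, 29/6, 5*sqrt(11)}, Interval(-7/3, -7/9))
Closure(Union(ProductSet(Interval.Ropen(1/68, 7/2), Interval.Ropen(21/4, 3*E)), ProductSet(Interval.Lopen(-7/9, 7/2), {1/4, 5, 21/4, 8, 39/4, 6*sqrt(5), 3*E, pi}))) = Union(ProductSet({1/68, 7/2}, Interval(21/4, 3*E)), ProductSet(Interval(-7/9, 7/2), {1/4, 5, 21/4, 8, 39/4, 6*sqrt(5), 3*E, pi}), ProductSet(Interval.Ropen(1/68, 7/2), Interval.Ropen(21/4, 3*E)))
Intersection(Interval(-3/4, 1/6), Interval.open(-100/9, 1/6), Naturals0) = Range(0, 1, 1)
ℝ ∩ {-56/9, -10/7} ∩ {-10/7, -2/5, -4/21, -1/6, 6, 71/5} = {-10/7}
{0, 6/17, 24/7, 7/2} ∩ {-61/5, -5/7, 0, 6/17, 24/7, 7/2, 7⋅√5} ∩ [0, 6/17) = {0}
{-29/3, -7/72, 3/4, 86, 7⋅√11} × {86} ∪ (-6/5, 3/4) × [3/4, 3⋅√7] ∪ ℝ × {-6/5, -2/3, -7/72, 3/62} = (ℝ × {-6/5, -2/3, -7/72, 3/62}) ∪ ({-29/3, -7/72, 3/4, 86, 7⋅√11} × {86}) ∪ ((-6/5, 3/4) × [3/4, 3⋅√7])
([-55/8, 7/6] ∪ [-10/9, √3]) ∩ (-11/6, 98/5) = (-11/6, √3]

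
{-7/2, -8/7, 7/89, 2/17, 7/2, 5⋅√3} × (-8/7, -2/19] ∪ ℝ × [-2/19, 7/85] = (ℝ × [-2/19, 7/85]) ∪ ({-7/2, -8/7, 7/89, 2/17, 7/2, 5⋅√3} × (-8/7, -2/19])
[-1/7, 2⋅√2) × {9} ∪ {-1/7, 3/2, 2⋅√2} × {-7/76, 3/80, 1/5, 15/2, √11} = ([-1/7, 2⋅√2) × {9}) ∪ ({-1/7, 3/2, 2⋅√2} × {-7/76, 3/80, 1/5, 15/2, √11})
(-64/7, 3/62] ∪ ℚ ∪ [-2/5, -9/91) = ℚ ∪ [-64/7, 3/62]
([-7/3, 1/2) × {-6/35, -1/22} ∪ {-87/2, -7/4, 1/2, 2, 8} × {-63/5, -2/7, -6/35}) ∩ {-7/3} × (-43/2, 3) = {-7/3} × {-6/35, -1/22}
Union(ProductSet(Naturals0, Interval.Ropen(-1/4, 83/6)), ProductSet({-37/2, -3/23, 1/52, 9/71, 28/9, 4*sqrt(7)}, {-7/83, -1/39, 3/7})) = Union(ProductSet({-37/2, -3/23, 1/52, 9/71, 28/9, 4*sqrt(7)}, {-7/83, -1/39, 3/7}), ProductSet(Naturals0, Interval.Ropen(-1/4, 83/6)))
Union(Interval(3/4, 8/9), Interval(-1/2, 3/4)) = Interval(-1/2, 8/9)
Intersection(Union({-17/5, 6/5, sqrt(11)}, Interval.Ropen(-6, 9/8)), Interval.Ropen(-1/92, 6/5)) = Interval.Ropen(-1/92, 9/8)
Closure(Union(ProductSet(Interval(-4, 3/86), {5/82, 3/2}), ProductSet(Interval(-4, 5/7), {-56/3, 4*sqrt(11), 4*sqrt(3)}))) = Union(ProductSet(Interval(-4, 3/86), {5/82, 3/2}), ProductSet(Interval(-4, 5/7), {-56/3, 4*sqrt(11), 4*sqrt(3)}))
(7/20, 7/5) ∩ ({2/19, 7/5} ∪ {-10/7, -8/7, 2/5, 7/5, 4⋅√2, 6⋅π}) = {2/5}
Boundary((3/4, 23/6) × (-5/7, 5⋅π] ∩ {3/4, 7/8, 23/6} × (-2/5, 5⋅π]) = {7/8} × [-2/5, 5⋅π]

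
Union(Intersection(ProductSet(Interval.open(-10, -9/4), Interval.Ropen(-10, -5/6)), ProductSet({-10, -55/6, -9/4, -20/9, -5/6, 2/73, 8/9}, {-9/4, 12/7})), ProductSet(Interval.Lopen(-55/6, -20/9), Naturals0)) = Union(ProductSet({-55/6}, {-9/4}), ProductSet(Interval.Lopen(-55/6, -20/9), Naturals0))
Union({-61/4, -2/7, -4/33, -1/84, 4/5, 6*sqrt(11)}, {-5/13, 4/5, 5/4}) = {-61/4, -5/13, -2/7, -4/33, -1/84, 4/5, 5/4, 6*sqrt(11)}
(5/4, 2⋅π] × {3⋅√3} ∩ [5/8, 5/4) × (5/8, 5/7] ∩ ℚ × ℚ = ∅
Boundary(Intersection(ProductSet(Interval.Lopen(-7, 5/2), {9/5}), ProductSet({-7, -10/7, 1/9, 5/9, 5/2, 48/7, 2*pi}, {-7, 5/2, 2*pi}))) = EmptySet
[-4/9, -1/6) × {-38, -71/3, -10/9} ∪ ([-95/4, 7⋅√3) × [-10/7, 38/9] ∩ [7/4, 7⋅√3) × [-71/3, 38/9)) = ([-4/9, -1/6) × {-38, -71/3, -10/9}) ∪ ([7/4, 7⋅√3) × [-10/7, 38/9))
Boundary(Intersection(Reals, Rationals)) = Reals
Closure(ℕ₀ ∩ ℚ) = ℕ₀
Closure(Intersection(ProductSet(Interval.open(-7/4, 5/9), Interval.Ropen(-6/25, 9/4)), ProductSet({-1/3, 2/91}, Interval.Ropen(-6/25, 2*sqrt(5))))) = ProductSet({-1/3, 2/91}, Interval(-6/25, 9/4))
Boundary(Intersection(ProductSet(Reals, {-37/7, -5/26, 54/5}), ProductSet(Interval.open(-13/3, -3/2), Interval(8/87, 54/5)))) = ProductSet(Interval(-13/3, -3/2), {54/5})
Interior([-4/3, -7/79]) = (-4/3, -7/79)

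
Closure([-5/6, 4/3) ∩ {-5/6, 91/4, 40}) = {-5/6}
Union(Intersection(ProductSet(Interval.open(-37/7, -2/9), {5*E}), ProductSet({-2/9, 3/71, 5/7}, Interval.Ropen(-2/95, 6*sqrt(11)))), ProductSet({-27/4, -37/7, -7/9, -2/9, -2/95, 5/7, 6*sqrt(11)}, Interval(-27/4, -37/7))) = ProductSet({-27/4, -37/7, -7/9, -2/9, -2/95, 5/7, 6*sqrt(11)}, Interval(-27/4, -37/7))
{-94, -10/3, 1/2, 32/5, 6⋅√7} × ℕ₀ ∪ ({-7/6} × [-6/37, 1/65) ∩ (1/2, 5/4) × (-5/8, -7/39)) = {-94, -10/3, 1/2, 32/5, 6⋅√7} × ℕ₀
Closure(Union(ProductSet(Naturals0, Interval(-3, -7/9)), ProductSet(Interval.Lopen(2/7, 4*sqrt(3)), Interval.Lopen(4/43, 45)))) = Union(ProductSet({2/7, 4*sqrt(3)}, Interval(4/43, 45)), ProductSet(Interval(2/7, 4*sqrt(3)), {4/43, 45}), ProductSet(Interval.Lopen(2/7, 4*sqrt(3)), Interval.Lopen(4/43, 45)), ProductSet(Naturals0, Interval(-3, -7/9)))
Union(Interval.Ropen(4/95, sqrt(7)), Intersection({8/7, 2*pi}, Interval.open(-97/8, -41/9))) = Interval.Ropen(4/95, sqrt(7))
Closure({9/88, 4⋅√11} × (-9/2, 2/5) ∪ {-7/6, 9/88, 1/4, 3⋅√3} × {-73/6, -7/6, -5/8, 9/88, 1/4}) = ({9/88, 4⋅√11} × [-9/2, 2/5]) ∪ ({-7/6, 9/88, 1/4, 3⋅√3} × {-73/6, -7/6, -5/8, 9/88, 1/4})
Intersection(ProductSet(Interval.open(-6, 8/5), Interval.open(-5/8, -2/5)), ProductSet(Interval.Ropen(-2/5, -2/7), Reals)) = ProductSet(Interval.Ropen(-2/5, -2/7), Interval.open(-5/8, -2/5))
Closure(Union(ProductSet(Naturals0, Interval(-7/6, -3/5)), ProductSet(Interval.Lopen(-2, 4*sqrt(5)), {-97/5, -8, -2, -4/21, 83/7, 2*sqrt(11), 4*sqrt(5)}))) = Union(ProductSet(Interval(-2, 4*sqrt(5)), {-97/5, -8, -2, -4/21, 83/7, 2*sqrt(11), 4*sqrt(5)}), ProductSet(Naturals0, Interval(-7/6, -3/5)))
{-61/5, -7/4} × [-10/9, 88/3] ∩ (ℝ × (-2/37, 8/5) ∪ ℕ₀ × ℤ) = {-61/5, -7/4} × (-2/37, 8/5)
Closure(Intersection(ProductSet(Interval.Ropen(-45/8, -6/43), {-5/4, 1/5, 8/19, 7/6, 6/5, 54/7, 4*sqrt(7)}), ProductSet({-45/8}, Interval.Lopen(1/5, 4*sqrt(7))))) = ProductSet({-45/8}, {8/19, 7/6, 6/5, 54/7, 4*sqrt(7)})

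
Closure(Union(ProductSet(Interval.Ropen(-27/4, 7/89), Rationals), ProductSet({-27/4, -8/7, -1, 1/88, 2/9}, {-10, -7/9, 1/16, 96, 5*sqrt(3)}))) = Union(ProductSet({-27/4, -8/7, -1, 1/88, 2/9}, {-10, -7/9, 1/16, 96, 5*sqrt(3)}), ProductSet(Interval(-27/4, 7/89), Reals))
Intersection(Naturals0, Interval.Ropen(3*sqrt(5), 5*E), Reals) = Range(7, 14, 1)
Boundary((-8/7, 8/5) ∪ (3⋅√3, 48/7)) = {-8/7, 8/5, 48/7, 3⋅√3}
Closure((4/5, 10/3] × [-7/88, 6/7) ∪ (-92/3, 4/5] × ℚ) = ([-92/3, 4/5] × ℝ) ∪ ({4/5, 10/3} × [-7/88, 6/7]) ∪ ([4/5, 10/3] × {-7/88, 6/7}) ∪ ((4/5, 10/3] × [-7/88, 6/7))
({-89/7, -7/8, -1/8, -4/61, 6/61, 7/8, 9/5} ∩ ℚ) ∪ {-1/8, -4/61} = {-89/7, -7/8, -1/8, -4/61, 6/61, 7/8, 9/5}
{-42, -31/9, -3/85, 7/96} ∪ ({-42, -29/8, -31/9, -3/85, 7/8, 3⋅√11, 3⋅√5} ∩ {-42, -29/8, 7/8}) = {-42, -29/8, -31/9, -3/85, 7/96, 7/8}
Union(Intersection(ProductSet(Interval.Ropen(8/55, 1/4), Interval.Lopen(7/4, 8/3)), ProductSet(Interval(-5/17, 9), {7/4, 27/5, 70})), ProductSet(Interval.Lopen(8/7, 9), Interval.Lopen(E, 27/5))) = ProductSet(Interval.Lopen(8/7, 9), Interval.Lopen(E, 27/5))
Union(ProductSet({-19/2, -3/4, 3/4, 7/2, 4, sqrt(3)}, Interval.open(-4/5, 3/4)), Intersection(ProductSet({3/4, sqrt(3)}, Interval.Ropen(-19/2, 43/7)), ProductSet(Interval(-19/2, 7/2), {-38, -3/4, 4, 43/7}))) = Union(ProductSet({3/4, sqrt(3)}, {-3/4, 4}), ProductSet({-19/2, -3/4, 3/4, 7/2, 4, sqrt(3)}, Interval.open(-4/5, 3/4)))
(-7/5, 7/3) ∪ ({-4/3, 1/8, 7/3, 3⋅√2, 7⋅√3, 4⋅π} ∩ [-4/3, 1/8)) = (-7/5, 7/3)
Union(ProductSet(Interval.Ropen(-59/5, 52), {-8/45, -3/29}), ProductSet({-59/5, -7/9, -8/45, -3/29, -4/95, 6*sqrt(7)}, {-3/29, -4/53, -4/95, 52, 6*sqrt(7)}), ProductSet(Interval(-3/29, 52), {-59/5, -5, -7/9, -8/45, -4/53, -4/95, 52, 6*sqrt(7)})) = Union(ProductSet({-59/5, -7/9, -8/45, -3/29, -4/95, 6*sqrt(7)}, {-3/29, -4/53, -4/95, 52, 6*sqrt(7)}), ProductSet(Interval.Ropen(-59/5, 52), {-8/45, -3/29}), ProductSet(Interval(-3/29, 52), {-59/5, -5, -7/9, -8/45, -4/53, -4/95, 52, 6*sqrt(7)}))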